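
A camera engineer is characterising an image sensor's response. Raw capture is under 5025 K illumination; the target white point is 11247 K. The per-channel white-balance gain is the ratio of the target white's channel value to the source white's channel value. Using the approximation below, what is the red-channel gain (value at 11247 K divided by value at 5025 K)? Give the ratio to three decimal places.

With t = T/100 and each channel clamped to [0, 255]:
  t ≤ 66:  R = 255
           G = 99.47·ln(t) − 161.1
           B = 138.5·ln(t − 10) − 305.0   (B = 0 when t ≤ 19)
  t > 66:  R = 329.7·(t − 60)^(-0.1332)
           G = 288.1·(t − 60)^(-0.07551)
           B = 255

At 5025 K (t = 50.25):
  R = 255 by definition for t ≤ 66.
At 11247 K (t = 112.47):
  R = 329.7·(112.47 − 60)^(-0.1332) = 329.7·52.47^(-0.1332) = 329.7·0.59008 = 194.548.
Gain = 194.548 / 255.000 = 0.7629 → 0.763.

0.763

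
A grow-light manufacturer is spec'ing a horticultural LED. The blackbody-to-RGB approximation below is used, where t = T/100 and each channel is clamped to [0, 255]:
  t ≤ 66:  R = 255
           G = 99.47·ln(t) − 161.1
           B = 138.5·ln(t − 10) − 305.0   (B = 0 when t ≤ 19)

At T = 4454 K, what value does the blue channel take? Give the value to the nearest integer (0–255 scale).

186

t = 4454/100 = 44.54; the t ≤ 66 branch applies.
B = 138.5·ln(44.54 − 10) − 305.0 = 138.5·ln 34.54 − 305.0 = 138.5·3.5421 − 305.0 = 185.583.
Rounded: 186.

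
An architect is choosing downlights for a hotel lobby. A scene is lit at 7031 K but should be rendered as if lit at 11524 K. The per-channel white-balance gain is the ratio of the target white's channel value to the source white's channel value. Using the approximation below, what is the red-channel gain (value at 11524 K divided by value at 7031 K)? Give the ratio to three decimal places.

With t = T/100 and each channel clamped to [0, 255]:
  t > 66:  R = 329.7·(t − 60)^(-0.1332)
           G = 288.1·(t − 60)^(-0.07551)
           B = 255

0.800

At 7031 K (t = 70.31):
  R = 329.7·(70.31 − 60)^(-0.1332) = 329.7·10.31^(-0.1332) = 329.7·0.73288 = 241.631.
At 11524 K (t = 115.24):
  R = 329.7·(115.24 − 60)^(-0.1332) = 329.7·55.24^(-0.1332) = 329.7·0.58605 = 193.219.
Gain = 193.219 / 241.631 = 0.7996 → 0.800.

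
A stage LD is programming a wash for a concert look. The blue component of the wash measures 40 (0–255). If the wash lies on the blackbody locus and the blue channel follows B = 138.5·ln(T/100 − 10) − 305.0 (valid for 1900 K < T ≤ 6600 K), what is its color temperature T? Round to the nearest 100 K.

ln(t − 10) = (40 + 305.0) / 138.5 = 2.4910.
t − 10 = e^2.4910 = 12.073, so t = 22.073.
T = 100·t = 2207 K → 2200 K to the nearest 100 K.

2200 K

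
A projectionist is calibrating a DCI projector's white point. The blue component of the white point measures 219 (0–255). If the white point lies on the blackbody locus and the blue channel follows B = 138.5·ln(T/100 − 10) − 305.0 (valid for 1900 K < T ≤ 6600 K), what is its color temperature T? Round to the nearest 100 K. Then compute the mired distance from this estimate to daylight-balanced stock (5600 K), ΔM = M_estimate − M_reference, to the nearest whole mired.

ln(t − 10) = (219 + 305.0) / 138.5 = 3.7834.
t − 10 = e^3.7834 = 43.965, so t = 53.965.
T = 100·t = 5396 K → 5400 K to the nearest 100 K.
M_estimate = 10⁶/5400 = 185.19; M_reference = 10⁶/5600 = 178.57.
ΔM = 185.19 − 178.57 = 6.61 → +7 mireds.

+7 mireds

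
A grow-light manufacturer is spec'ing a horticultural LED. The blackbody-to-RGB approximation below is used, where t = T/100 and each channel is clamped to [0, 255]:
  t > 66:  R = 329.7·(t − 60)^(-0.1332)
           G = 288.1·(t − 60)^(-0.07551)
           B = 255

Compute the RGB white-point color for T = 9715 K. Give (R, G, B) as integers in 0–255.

(204, 219, 255)

t = 9715/100 = 97.15; the t > 66 branch applies.
R = 329.7·(97.15 − 60)^(-0.1332) = 329.7·37.15^(-0.1332) = 329.7·0.61785 = 203.704.
G = 288.1·(97.15 − 60)^(-0.07551) = 288.1·37.15^(-0.07551) = 288.1·0.76112 = 219.278.
B = 255 by definition for t > 66.
Rounded: (204, 219, 255).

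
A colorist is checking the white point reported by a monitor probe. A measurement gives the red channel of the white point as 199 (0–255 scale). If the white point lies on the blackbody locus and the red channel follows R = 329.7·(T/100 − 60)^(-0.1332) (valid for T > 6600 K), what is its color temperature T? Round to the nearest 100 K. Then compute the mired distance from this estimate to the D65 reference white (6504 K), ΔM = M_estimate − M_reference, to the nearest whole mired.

-58 mireds

(t − 60)^(-0.1332) = 199/329.7 = 0.60358.
t − 60 = 0.60358^(1/-0.1332) = 0.60358^(-7.508) = 44.273, so t = 104.273.
T = 100·t = 10427 K → 10400 K to the nearest 100 K.
M_estimate = 10⁶/10400 = 96.15; M_reference = 10⁶/6504 = 153.75.
ΔM = 96.15 − 153.75 = -57.60 → -58 mireds.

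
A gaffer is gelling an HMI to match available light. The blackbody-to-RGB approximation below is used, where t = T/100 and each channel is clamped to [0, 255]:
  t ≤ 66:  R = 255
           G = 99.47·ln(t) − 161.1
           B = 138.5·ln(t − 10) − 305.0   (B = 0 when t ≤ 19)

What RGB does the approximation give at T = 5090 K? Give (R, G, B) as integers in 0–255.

(255, 230, 209)

t = 5090/100 = 50.9; the t ≤ 66 branch applies.
R = 255 by definition for t ≤ 66.
G = 99.47·ln 50.9 − 161.1 = 99.47·3.9299 − 161.1 = 229.803.
B = 138.5·ln(50.9 − 10) − 305.0 = 138.5·ln 40.9 − 305.0 = 138.5·3.7111 − 305.0 = 208.992.
Rounded: (255, 230, 209).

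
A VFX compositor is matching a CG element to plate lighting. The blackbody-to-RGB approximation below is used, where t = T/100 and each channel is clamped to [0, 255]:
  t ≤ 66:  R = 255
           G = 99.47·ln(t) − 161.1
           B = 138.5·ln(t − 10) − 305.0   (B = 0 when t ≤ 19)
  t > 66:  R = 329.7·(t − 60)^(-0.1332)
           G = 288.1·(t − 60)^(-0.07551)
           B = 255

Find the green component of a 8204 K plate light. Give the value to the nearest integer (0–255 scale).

t = 8204/100 = 82.04; the t > 66 branch applies.
G = 288.1·(82.04 − 60)^(-0.07551) = 288.1·22.04^(-0.07551) = 288.1·0.79172 = 228.096.
Rounded: 228.

228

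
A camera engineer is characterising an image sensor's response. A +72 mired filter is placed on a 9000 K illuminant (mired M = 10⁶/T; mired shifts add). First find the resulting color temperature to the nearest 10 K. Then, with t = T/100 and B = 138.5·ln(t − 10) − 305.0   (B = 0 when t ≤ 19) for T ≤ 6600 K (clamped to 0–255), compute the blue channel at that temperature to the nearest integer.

M_in = 10⁶/9000 = 111.11; M_out = 111.11 + (+72) = 183.11.
T_out = 10⁶/183.11 = 5461.2 K → 5460 K; t = 54.6.
B = 138.5·ln(54.6 − 10) − 305.0 = 138.5·ln 44.6 − 305.0 = 138.5·3.7977 − 305.0 = 220.986.
Rounded: 221.

221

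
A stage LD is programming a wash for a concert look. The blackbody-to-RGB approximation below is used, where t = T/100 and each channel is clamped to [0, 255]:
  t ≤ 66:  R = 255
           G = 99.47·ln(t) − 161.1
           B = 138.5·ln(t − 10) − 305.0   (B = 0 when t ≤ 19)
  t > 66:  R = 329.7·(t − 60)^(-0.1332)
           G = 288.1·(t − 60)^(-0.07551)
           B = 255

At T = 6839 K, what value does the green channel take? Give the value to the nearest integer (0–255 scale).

245

t = 6839/100 = 68.39; the t > 66 branch applies.
G = 288.1·(68.39 − 60)^(-0.07551) = 288.1·8.39^(-0.07551) = 288.1·0.85162 = 245.352.
Rounded: 245.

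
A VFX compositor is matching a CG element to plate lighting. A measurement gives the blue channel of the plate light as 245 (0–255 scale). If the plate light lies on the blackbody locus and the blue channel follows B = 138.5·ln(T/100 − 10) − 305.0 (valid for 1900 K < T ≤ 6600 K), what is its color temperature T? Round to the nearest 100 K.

6300 K

ln(t − 10) = (245 + 305.0) / 138.5 = 3.9711.
t − 10 = e^3.9711 = 53.044, so t = 63.044.
T = 100·t = 6304 K → 6300 K to the nearest 100 K.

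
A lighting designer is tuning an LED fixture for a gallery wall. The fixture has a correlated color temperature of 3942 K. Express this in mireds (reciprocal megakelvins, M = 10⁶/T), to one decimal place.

M = 10⁶ / 3942 = 253.678 → 253.7 mireds.

253.7 mireds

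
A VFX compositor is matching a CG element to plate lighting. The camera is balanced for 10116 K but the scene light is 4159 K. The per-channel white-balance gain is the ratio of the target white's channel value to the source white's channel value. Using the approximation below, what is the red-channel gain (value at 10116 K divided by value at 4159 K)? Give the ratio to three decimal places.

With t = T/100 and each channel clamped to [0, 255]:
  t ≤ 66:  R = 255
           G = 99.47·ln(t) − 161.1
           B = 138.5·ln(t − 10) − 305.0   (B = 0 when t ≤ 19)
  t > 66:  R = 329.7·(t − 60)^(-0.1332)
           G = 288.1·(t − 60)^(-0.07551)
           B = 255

0.788

At 4159 K (t = 41.59):
  R = 255 by definition for t ≤ 66.
At 10116 K (t = 101.16):
  R = 329.7·(101.16 − 60)^(-0.1332) = 329.7·41.16^(-0.1332) = 329.7·0.60947 = 200.942.
Gain = 200.942 / 255.000 = 0.7880 → 0.788.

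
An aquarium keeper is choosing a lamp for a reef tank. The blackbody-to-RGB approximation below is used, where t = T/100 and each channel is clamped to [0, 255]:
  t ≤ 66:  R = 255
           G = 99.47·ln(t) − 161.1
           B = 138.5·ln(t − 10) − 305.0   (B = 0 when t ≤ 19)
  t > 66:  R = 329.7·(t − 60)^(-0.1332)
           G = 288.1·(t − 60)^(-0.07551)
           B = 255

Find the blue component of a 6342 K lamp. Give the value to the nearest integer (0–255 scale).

246

t = 6342/100 = 63.42; the t ≤ 66 branch applies.
B = 138.5·ln(63.42 − 10) − 305.0 = 138.5·ln 53.42 − 305.0 = 138.5·3.9782 − 305.0 = 245.979.
Rounded: 246.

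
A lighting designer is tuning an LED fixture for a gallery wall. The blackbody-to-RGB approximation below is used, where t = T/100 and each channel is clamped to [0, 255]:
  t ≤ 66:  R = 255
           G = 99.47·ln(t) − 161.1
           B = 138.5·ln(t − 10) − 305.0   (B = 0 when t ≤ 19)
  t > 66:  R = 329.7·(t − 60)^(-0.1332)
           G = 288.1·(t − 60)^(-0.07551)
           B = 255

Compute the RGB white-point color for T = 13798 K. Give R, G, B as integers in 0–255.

R=185, G=207, B=255

t = 13798/100 = 137.98; the t > 66 branch applies.
R = 329.7·(137.98 − 60)^(-0.1332) = 329.7·77.98^(-0.1332) = 329.7·0.55974 = 184.547.
G = 288.1·(137.98 − 60)^(-0.07551) = 288.1·77.98^(-0.07551) = 288.1·0.71967 = 207.338.
B = 255 by definition for t > 66.
Rounded: (185, 207, 255).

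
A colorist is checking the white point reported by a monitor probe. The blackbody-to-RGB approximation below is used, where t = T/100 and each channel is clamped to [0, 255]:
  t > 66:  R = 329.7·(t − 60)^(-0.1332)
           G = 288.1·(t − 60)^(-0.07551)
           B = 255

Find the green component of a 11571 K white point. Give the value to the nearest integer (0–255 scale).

213

t = 11571/100 = 115.71; the t > 66 branch applies.
G = 288.1·(115.71 − 60)^(-0.07551) = 288.1·55.71^(-0.07551) = 288.1·0.73818 = 212.671.
Rounded: 213.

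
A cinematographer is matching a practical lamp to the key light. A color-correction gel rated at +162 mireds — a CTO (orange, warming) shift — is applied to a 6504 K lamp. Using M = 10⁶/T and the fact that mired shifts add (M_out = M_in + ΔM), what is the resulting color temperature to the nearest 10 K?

3170 K

M_in = 10⁶/6504 = 153.75 mireds.
M_out = 153.75 + (+162) = 315.75 mireds.
T_out = 10⁶/315.75 = 3167.0 K → 3170 K.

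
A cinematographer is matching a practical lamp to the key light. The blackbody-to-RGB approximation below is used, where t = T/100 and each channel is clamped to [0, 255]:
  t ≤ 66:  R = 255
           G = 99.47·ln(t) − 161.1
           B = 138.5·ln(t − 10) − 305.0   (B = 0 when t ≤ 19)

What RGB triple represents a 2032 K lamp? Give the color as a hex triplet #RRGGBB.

#FF8A12

t = 2032/100 = 20.32; the t ≤ 66 branch applies.
R = 255 by definition for t ≤ 66.
G = 99.47·ln 20.32 − 161.1 = 99.47·3.0116 − 161.1 = 138.464.
B = 138.5·ln(20.32 − 10) − 305.0 = 138.5·ln 10.32 − 305.0 = 138.5·2.3341 − 305.0 = 18.271.
Rounded: (255, 138, 18).
In hex: #FF8A12.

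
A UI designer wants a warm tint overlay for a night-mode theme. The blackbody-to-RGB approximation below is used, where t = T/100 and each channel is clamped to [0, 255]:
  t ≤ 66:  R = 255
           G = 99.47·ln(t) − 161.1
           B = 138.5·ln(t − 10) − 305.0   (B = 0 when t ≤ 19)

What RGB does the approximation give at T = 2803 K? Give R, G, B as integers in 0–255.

R=255, G=170, B=96

t = 2803/100 = 28.03; the t ≤ 66 branch applies.
R = 255 by definition for t ≤ 66.
G = 99.47·ln 28.03 − 161.1 = 99.47·3.3333 − 161.1 = 170.461.
B = 138.5·ln(28.03 − 10) − 305.0 = 138.5·ln 18.03 − 305.0 = 138.5·2.8920 − 305.0 = 95.547.
Rounded: (255, 170, 96).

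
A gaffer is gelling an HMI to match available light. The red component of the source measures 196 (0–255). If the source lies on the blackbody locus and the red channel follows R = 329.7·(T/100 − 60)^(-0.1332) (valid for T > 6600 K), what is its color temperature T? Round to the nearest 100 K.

11000 K

(t − 60)^(-0.1332) = 196/329.7 = 0.59448.
t − 60 = 0.59448^(1/-0.1332) = 0.59448^(-7.508) = 49.621, so t = 109.621.
T = 100·t = 10962 K → 11000 K to the nearest 100 K.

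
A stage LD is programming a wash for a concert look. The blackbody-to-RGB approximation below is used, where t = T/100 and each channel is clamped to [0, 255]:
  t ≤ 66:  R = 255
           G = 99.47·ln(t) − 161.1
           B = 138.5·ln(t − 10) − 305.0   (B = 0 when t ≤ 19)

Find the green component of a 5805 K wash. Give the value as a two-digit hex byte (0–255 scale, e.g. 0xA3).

0xF3

t = 5805/100 = 58.05; the t ≤ 66 branch applies.
G = 99.47·ln 58.05 − 161.1 = 99.47·4.0613 − 161.1 = 242.878.
Rounded: 243; in hex, 0xF3.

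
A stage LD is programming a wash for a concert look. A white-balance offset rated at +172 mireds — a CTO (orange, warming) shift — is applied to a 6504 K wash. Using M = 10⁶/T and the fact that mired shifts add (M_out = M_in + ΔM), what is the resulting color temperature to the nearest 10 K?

M_in = 10⁶/6504 = 153.75 mireds.
M_out = 153.75 + (+172) = 325.75 mireds.
T_out = 10⁶/325.75 = 3069.8 K → 3070 K.

3070 K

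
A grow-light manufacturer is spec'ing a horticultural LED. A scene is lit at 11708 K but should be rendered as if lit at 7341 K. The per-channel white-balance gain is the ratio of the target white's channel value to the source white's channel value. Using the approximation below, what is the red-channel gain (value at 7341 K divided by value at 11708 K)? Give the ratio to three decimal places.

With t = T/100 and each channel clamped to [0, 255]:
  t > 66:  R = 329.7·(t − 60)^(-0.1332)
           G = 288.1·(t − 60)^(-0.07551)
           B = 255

At 11708 K (t = 117.08):
  R = 329.7·(117.08 − 60)^(-0.1332) = 329.7·57.08^(-0.1332) = 329.7·0.58349 = 192.378.
At 7341 K (t = 73.41):
  R = 329.7·(73.41 − 60)^(-0.1332) = 329.7·13.41^(-0.1332) = 329.7·0.70766 = 233.316.
Gain = 233.316 / 192.378 = 1.2128 → 1.213.

1.213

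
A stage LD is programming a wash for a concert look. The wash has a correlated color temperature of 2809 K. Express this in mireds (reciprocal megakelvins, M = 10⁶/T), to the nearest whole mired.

M = 10⁶ / 2809 = 355.999 → 356 mireds.

356 mireds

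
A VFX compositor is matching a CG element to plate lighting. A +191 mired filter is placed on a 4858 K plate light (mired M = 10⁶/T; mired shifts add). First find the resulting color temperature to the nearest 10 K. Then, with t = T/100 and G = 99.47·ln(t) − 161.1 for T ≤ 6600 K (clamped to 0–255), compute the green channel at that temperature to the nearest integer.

M_in = 10⁶/4858 = 205.85; M_out = 205.85 + (+191) = 396.85.
T_out = 10⁶/396.85 = 2519.9 K → 2520 K; t = 25.2.
G = 99.47·ln 25.2 − 161.1 = 99.47·3.2268 − 161.1 = 159.874.
Rounded: 160.

160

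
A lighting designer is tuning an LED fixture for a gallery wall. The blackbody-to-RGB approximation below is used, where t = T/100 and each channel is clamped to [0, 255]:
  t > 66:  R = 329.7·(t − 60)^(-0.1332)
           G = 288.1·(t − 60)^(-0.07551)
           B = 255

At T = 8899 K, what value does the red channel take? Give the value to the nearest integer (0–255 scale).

t = 8899/100 = 88.99; the t > 66 branch applies.
R = 329.7·(88.99 − 60)^(-0.1332) = 329.7·28.99^(-0.1332) = 329.7·0.63860 = 210.546.
Rounded: 211.

211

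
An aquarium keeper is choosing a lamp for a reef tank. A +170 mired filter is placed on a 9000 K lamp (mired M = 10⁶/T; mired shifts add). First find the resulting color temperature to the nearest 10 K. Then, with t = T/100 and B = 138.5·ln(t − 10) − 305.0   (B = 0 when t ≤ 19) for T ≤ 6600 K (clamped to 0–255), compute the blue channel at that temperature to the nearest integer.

144

M_in = 10⁶/9000 = 111.11; M_out = 111.11 + (+170) = 281.11.
T_out = 10⁶/281.11 = 3557.3 K → 3560 K; t = 35.6.
B = 138.5·ln(35.6 − 10) − 305.0 = 138.5·ln 25.6 − 305.0 = 138.5·3.2426 − 305.0 = 144.099.
Rounded: 144.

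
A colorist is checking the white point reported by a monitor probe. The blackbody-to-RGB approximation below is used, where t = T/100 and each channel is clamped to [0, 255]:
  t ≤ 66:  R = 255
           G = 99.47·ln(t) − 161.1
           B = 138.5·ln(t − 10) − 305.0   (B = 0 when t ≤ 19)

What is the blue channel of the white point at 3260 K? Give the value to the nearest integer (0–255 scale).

t = 3260/100 = 32.6; the t ≤ 66 branch applies.
B = 138.5·ln(32.6 − 10) − 305.0 = 138.5·ln 22.6 − 305.0 = 138.5·3.1179 − 305.0 = 126.836.
Rounded: 127.

127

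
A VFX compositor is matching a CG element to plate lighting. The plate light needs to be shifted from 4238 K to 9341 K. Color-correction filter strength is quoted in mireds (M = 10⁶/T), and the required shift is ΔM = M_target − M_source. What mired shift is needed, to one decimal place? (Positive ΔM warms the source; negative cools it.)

M_source = 10⁶/4238 = 235.960; M_target = 10⁶/9341 = 107.055.
ΔM = 107.055 − 235.960 = -128.905 → -128.9 mireds, a cooling shift.

-128.9 mireds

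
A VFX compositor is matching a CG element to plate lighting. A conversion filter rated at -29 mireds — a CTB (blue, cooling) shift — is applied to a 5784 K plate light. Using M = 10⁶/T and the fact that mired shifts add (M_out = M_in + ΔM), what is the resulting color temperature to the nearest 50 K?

M_in = 10⁶/5784 = 172.89 mireds.
M_out = 172.89 + (-29) = 143.89 mireds.
T_out = 10⁶/143.89 = 6949.7 K → 6950 K.

6950 K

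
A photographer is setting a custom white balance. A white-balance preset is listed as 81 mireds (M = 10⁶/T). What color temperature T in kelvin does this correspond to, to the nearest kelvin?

T = 10⁶ / 81 = 12345.68 K → 12346 K.

12346 K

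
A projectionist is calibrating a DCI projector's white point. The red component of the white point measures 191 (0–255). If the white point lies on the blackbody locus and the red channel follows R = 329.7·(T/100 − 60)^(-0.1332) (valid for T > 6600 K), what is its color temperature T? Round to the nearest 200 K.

(t − 60)^(-0.1332) = 191/329.7 = 0.57931.
t − 60 = 0.57931^(1/-0.1332) = 0.57931^(-7.508) = 60.245, so t = 120.245.
T = 100·t = 12025 K → 12000 K to the nearest 200 K.

12000 K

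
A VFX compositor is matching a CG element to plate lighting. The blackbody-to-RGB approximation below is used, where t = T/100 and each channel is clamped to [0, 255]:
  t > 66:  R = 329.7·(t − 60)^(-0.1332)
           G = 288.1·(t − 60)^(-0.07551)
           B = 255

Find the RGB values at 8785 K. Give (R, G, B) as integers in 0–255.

t = 8785/100 = 87.85; the t > 66 branch applies.
R = 329.7·(87.85 − 60)^(-0.1332) = 329.7·27.85^(-0.1332) = 329.7·0.64202 = 211.674.
G = 288.1·(87.85 − 60)^(-0.07551) = 288.1·27.85^(-0.07551) = 288.1·0.77786 = 224.101.
B = 255 by definition for t > 66.
Rounded: (212, 224, 255).

(212, 224, 255)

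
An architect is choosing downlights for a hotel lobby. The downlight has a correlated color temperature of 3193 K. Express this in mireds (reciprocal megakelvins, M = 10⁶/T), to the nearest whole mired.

M = 10⁶ / 3193 = 313.185 → 313 mireds.

313 mireds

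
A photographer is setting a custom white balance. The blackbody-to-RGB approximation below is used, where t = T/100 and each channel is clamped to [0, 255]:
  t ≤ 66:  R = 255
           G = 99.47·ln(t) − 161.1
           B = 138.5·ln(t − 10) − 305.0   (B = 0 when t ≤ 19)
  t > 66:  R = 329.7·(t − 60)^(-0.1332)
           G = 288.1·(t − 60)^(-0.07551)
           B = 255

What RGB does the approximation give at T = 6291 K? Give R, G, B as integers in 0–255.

R=255, G=251, B=245

t = 6291/100 = 62.91; the t ≤ 66 branch applies.
R = 255 by definition for t ≤ 66.
G = 99.47·ln 62.91 − 161.1 = 99.47·4.1417 − 161.1 = 250.875.
B = 138.5·ln(62.91 − 10) − 305.0 = 138.5·ln 52.91 − 305.0 = 138.5·3.9686 − 305.0 = 244.650.
Rounded: (255, 251, 245).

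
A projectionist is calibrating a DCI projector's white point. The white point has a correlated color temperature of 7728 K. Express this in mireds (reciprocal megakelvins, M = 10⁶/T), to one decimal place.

129.4 mireds

M = 10⁶ / 7728 = 129.400 → 129.4 mireds.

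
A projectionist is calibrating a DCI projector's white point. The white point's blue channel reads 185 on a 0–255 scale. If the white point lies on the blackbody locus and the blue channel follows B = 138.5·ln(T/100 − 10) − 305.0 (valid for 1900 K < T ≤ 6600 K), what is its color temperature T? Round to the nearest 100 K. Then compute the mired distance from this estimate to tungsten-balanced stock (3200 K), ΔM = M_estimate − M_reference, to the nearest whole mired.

-85 mireds

ln(t − 10) = (185 + 305.0) / 138.5 = 3.5379.
t − 10 = e^3.5379 = 34.395, so t = 44.395.
T = 100·t = 4439 K → 4400 K to the nearest 100 K.
M_estimate = 10⁶/4400 = 227.27; M_reference = 10⁶/3200 = 312.50.
ΔM = 227.27 − 312.50 = -85.23 → -85 mireds.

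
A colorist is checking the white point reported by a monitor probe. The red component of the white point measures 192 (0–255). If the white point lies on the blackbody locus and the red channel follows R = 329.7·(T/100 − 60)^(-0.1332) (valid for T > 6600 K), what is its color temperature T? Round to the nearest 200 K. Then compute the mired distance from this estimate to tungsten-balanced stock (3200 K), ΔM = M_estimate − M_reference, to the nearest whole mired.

(t − 60)^(-0.1332) = 192/329.7 = 0.58235.
t − 60 = 0.58235^(1/-0.1332) = 0.58235^(-7.508) = 57.929, so t = 117.929.
T = 100·t = 11793 K → 11800 K to the nearest 200 K.
M_estimate = 10⁶/11800 = 84.75; M_reference = 10⁶/3200 = 312.50.
ΔM = 84.75 − 312.50 = -227.75 → -228 mireds.

-228 mireds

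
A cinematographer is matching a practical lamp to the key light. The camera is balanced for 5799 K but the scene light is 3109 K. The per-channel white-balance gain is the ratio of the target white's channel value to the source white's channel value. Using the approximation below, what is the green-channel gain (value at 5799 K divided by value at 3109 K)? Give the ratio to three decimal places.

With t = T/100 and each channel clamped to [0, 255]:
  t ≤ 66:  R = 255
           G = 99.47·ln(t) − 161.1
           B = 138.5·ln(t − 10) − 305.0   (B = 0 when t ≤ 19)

At 3109 K (t = 31.09):
  G = 99.47·ln 31.09 − 161.1 = 99.47·3.4369 − 161.1 = 180.767.
At 5799 K (t = 57.99):
  G = 99.47·ln 57.99 − 161.1 = 99.47·4.0603 − 161.1 = 242.775.
Gain = 242.775 / 180.767 = 1.3430 → 1.343.

1.343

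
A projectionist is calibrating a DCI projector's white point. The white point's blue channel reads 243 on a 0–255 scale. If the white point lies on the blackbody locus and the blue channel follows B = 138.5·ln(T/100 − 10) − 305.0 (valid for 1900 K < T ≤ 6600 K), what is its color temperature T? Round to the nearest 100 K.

6200 K

ln(t − 10) = (243 + 305.0) / 138.5 = 3.9567.
t − 10 = e^3.9567 = 52.283, so t = 62.283.
T = 100·t = 6228 K → 6200 K to the nearest 100 K.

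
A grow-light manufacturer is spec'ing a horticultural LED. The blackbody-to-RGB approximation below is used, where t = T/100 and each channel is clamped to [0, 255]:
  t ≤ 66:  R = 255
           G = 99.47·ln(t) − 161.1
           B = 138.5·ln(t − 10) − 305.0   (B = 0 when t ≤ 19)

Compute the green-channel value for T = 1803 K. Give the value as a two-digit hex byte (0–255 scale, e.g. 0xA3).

0x7F

t = 1803/100 = 18.03; the t ≤ 66 branch applies.
G = 99.47·ln 18.03 − 161.1 = 99.47·2.8920 − 161.1 = 126.571.
Rounded: 127; in hex, 0x7F.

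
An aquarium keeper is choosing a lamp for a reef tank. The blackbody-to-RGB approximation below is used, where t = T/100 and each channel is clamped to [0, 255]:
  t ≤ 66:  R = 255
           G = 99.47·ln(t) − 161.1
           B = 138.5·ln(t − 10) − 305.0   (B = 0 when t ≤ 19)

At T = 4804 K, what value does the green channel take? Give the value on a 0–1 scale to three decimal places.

t = 4804/100 = 48.04; the t ≤ 66 branch applies.
G = 99.47·ln 48.04 − 161.1 = 99.47·3.8720 − 161.1 = 224.051.
On a 0–1 scale: 224.051/255 = 0.8786 → 0.879.

0.879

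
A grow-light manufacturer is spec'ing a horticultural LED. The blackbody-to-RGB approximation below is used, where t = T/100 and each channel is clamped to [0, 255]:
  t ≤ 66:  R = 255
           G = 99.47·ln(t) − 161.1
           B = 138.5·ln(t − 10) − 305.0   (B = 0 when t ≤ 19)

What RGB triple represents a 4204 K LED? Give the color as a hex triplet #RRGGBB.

t = 4204/100 = 42.04; the t ≤ 66 branch applies.
R = 255 by definition for t ≤ 66.
G = 99.47·ln 42.04 − 161.1 = 99.47·3.7386 − 161.1 = 210.781.
B = 138.5·ln(42.04 − 10) − 305.0 = 138.5·ln 32.04 − 305.0 = 138.5·3.4670 − 305.0 = 175.177.
Rounded: (255, 211, 175).
In hex: #FFD3AF.

#FFD3AF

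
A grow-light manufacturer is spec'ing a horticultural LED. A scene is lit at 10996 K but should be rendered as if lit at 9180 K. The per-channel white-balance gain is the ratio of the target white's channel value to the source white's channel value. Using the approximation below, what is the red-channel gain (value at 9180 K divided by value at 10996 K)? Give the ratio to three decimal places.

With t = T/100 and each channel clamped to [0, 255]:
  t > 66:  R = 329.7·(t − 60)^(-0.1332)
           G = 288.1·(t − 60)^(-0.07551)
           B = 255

1.062

At 10996 K (t = 109.96):
  R = 329.7·(109.96 − 60)^(-0.1332) = 329.7·49.96^(-0.1332) = 329.7·0.59394 = 195.822.
At 9180 K (t = 91.8):
  R = 329.7·(91.8 − 60)^(-0.1332) = 329.7·31.8^(-0.1332) = 329.7·0.63078 = 207.968.
Gain = 207.968 / 195.822 = 1.0620 → 1.062.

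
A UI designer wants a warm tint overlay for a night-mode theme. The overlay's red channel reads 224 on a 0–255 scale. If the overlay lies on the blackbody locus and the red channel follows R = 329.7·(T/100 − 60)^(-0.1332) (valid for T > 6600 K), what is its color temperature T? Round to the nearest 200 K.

(t − 60)^(-0.1332) = 224/329.7 = 0.67941.
t − 60 = 0.67941^(1/-0.1332) = 0.67941^(-7.508) = 18.209, so t = 78.209.
T = 100·t = 7821 K → 7800 K to the nearest 200 K.

7800 K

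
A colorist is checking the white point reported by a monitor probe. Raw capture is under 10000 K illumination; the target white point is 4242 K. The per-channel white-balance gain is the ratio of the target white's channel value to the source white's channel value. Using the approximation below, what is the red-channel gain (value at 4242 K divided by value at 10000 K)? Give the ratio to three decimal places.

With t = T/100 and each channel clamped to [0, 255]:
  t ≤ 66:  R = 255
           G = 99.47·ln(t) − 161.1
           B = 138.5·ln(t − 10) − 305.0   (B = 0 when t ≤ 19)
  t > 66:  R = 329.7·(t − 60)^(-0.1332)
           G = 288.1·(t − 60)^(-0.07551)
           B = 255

1.264

At 10000 K (t = 100):
  R = 329.7·(100 − 60)^(-0.1332) = 329.7·40^(-0.1332) = 329.7·0.61179 = 201.709.
At 4242 K (t = 42.42):
  R = 255 by definition for t ≤ 66.
Gain = 255.000 / 201.709 = 1.2642 → 1.264.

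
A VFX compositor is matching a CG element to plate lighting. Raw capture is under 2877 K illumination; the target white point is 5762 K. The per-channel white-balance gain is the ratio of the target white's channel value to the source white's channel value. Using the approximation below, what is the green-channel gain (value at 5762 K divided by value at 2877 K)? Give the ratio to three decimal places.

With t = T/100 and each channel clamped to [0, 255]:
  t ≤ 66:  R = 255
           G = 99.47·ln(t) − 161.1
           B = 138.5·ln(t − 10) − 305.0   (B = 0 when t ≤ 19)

1.399

At 2877 K (t = 28.77):
  G = 99.47·ln 28.77 − 161.1 = 99.47·3.3593 − 161.1 = 173.053.
At 5762 K (t = 57.62):
  G = 99.47·ln 57.62 − 161.1 = 99.47·4.0539 − 161.1 = 242.138.
Gain = 242.138 / 173.053 = 1.3992 → 1.399.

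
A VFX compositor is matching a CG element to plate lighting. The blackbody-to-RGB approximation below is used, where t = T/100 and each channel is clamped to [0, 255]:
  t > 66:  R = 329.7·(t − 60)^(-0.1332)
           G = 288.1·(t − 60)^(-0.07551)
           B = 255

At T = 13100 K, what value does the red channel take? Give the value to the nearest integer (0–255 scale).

187

t = 13100/100 = 131; the t > 66 branch applies.
R = 329.7·(131 − 60)^(-0.1332) = 329.7·71^(-0.1332) = 329.7·0.56678 = 186.866.
Rounded: 187.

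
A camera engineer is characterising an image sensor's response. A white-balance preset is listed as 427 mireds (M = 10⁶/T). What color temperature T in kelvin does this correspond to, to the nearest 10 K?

2340 K

T = 10⁶ / 427 = 2341.92 K → 2340 K.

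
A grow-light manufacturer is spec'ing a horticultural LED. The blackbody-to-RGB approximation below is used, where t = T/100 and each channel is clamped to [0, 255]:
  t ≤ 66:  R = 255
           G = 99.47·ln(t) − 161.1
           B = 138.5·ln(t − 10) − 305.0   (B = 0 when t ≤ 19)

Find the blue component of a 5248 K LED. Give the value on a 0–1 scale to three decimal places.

t = 5248/100 = 52.48; the t ≤ 66 branch applies.
B = 138.5·ln(52.48 − 10) − 305.0 = 138.5·ln 42.48 − 305.0 = 138.5·3.7490 − 305.0 = 214.241.
On a 0–1 scale: 214.241/255 = 0.8402 → 0.840.

0.840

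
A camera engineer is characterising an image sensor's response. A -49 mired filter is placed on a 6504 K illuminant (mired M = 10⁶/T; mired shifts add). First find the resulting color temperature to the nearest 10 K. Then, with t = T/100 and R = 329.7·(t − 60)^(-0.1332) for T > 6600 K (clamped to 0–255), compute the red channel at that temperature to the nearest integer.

205

M_in = 10⁶/6504 = 153.75; M_out = 153.75 + (-49) = 104.75.
T_out = 10⁶/104.75 = 9546.4 K → 9550 K; t = 95.5.
R = 329.7·(95.5 − 60)^(-0.1332) = 329.7·35.5^(-0.1332) = 329.7·0.62160 = 204.941.
Rounded: 205.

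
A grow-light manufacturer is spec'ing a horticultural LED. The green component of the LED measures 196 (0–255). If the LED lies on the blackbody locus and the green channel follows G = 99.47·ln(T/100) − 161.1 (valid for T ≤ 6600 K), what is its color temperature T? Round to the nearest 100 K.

ln t = (196 + 161.1) / 99.47 = 3.5900.
t = e^3.5900 = 36.235.
T = 100·t = 3624 K → 3600 K to the nearest 100 K.

3600 K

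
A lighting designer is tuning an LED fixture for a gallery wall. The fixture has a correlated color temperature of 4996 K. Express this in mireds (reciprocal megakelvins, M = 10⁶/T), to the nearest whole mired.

M = 10⁶ / 4996 = 200.160 → 200 mireds.

200 mireds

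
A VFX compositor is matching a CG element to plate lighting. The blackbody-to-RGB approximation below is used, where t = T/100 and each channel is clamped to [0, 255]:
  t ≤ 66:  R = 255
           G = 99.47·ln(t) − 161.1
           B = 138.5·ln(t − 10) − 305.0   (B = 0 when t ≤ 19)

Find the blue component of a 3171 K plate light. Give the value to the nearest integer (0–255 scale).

t = 3171/100 = 31.71; the t ≤ 66 branch applies.
B = 138.5·ln(31.71 − 10) − 305.0 = 138.5·ln 21.71 − 305.0 = 138.5·3.0778 − 305.0 = 121.272.
Rounded: 121.

121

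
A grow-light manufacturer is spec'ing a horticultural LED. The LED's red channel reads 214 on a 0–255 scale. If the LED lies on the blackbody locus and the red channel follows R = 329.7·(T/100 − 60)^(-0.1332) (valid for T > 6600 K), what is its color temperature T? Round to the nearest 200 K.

(t − 60)^(-0.1332) = 214/329.7 = 0.64907.
t − 60 = 0.64907^(1/-0.1332) = 0.64907^(-7.508) = 25.657, so t = 85.657.
T = 100·t = 8566 K → 8600 K to the nearest 200 K.

8600 K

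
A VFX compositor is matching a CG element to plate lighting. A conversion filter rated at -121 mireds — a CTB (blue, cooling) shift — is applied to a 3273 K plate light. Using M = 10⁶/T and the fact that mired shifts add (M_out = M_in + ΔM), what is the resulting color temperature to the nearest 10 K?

M_in = 10⁶/3273 = 305.53 mireds.
M_out = 305.53 + (-121) = 184.53 mireds.
T_out = 10⁶/184.53 = 5419.2 K → 5420 K.

5420 K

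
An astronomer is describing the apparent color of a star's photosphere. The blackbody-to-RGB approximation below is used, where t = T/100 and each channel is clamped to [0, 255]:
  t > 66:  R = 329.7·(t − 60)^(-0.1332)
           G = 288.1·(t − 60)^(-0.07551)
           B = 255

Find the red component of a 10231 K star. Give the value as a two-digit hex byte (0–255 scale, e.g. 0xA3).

0xC8

t = 10231/100 = 102.31; the t > 66 branch applies.
R = 329.7·(102.31 − 60)^(-0.1332) = 329.7·42.31^(-0.1332) = 329.7·0.60724 = 200.206.
Rounded: 200; in hex, 0xC8.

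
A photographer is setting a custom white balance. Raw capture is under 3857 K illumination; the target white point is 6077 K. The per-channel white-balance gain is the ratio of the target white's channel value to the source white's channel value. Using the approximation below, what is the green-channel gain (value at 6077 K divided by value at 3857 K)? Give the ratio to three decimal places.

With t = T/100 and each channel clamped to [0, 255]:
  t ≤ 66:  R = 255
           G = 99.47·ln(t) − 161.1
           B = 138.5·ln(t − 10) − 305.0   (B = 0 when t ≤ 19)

At 3857 K (t = 38.57):
  G = 99.47·ln 38.57 − 161.1 = 99.47·3.6525 − 161.1 = 202.212.
At 6077 K (t = 60.77):
  G = 99.47·ln 60.77 − 161.1 = 99.47·4.1071 − 161.1 = 247.433.
Gain = 247.433 / 202.212 = 1.2236 → 1.224.

1.224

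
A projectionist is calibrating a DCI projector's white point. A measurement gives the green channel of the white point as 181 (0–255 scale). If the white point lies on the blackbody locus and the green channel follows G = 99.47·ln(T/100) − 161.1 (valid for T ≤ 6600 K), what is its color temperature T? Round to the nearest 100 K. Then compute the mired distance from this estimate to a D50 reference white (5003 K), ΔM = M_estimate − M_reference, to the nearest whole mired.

ln t = (181 + 161.1) / 99.47 = 3.4392.
t = e^3.4392 = 31.163.
T = 100·t = 3116 K → 3100 K to the nearest 100 K.
M_estimate = 10⁶/3100 = 322.58; M_reference = 10⁶/5003 = 199.88.
ΔM = 322.58 − 199.88 = 122.70 → +123 mireds.

+123 mireds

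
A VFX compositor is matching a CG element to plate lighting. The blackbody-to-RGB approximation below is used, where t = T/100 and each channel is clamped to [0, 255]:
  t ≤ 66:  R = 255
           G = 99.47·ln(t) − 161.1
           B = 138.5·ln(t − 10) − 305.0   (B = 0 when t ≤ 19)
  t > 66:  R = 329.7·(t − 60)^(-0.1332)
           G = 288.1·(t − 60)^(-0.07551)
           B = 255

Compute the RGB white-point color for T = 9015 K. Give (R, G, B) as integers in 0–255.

t = 9015/100 = 90.15; the t > 66 branch applies.
R = 329.7·(90.15 − 60)^(-0.1332) = 329.7·30.15^(-0.1332) = 329.7·0.63527 = 209.449.
G = 288.1·(90.15 − 60)^(-0.07551) = 288.1·30.15^(-0.07551) = 288.1·0.77321 = 222.763.
B = 255 by definition for t > 66.
Rounded: (209, 223, 255).

(209, 223, 255)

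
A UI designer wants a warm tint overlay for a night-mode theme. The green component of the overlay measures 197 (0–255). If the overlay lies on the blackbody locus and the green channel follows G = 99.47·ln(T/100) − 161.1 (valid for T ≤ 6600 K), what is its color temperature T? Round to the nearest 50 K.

3650 K

ln t = (197 + 161.1) / 99.47 = 3.6001.
t = e^3.6001 = 36.601.
T = 100·t = 3660 K → 3650 K to the nearest 50 K.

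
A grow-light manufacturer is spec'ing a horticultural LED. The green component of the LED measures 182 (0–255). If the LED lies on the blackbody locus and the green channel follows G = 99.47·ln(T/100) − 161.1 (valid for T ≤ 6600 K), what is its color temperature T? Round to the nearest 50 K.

3150 K

ln t = (182 + 161.1) / 99.47 = 3.4493.
t = e^3.4493 = 31.478.
T = 100·t = 3148 K → 3150 K to the nearest 50 K.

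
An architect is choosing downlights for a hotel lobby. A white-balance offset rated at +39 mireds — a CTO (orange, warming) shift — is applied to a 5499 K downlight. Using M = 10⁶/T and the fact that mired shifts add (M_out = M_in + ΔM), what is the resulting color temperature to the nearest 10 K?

M_in = 10⁶/5499 = 181.85 mireds.
M_out = 181.85 + (+39) = 220.85 mireds.
T_out = 10⁶/220.85 = 4527.9 K → 4530 K.

4530 K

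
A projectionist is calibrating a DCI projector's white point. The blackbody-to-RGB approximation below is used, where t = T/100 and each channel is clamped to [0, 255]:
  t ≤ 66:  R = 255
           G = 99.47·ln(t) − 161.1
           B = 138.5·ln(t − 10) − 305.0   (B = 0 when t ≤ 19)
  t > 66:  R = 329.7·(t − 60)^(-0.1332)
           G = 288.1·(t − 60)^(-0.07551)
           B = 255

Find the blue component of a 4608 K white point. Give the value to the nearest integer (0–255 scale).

192

t = 4608/100 = 46.08; the t ≤ 66 branch applies.
B = 138.5·ln(46.08 − 10) − 305.0 = 138.5·ln 36.08 − 305.0 = 138.5·3.5857 − 305.0 = 191.625.
Rounded: 192.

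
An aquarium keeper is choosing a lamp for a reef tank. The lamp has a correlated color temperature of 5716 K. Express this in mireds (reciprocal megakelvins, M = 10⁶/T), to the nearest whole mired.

175 mireds

M = 10⁶ / 5716 = 174.948 → 175 mireds.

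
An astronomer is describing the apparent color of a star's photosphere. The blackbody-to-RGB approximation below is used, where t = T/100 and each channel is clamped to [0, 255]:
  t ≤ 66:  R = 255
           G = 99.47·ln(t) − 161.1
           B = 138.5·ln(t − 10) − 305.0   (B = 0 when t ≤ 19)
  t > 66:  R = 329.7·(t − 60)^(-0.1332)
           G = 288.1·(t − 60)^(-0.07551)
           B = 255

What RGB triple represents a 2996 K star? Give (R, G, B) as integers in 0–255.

(255, 177, 110)

t = 2996/100 = 29.96; the t ≤ 66 branch applies.
R = 255 by definition for t ≤ 66.
G = 99.47·ln 29.96 − 161.1 = 99.47·3.3999 − 161.1 = 177.084.
B = 138.5·ln(29.96 − 10) − 305.0 = 138.5·ln 19.96 − 305.0 = 138.5·2.9937 − 305.0 = 109.632.
Rounded: (255, 177, 110).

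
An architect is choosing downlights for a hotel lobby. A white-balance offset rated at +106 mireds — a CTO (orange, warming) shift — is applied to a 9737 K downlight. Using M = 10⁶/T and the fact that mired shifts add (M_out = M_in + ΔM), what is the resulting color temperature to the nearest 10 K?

M_in = 10⁶/9737 = 102.70 mireds.
M_out = 102.70 + (+106) = 208.70 mireds.
T_out = 10⁶/208.70 = 4791.5 K → 4790 K.

4790 K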